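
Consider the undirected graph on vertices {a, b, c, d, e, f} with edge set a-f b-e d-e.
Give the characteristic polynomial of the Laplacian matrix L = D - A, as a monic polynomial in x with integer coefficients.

Each diagonal entry of L is the vertex degree and each off-diagonal entry is -1 where an edge is present, 0 otherwise; in the order [a, b, c, d, e, f] the diagonal is [1, 1, 0, 1, 2, 1]. The eigenvalues of L are [0, 0, 0, 1, 2, 3]; the characteristic polynomial is the product of (x - lambda_i), which multiplies out to x^6 - 6x^5 + 11x^4 - 6x^3. The coefficient of x^5 equals -trace(L) = -6, matching the sum of degrees. The largest eigenvalue, 3, is at most the vertex count 6.

x^6 - 6x^5 + 11x^4 - 6x^3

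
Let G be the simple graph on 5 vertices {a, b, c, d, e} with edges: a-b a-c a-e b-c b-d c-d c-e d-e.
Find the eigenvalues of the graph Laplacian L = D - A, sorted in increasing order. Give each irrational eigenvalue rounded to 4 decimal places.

With the vertex order [a, b, c, d, e], the degrees are [3, 3, 4, 3, 3], giving D = diag(3, 3, 4, 3, 3) and L = D - A. Diagonalising L (or applying a numerical eigensolver to the 5x5 matrix) gives the spectrum above. The single zero eigenvalue shows the graph is connected.

[0, 3, 3, 5, 5]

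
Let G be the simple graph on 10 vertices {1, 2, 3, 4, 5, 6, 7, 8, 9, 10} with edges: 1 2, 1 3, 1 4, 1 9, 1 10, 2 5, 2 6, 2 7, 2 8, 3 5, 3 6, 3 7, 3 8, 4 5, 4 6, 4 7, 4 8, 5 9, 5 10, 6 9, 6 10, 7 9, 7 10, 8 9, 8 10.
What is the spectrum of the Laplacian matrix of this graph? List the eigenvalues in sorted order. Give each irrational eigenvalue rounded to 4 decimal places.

Each diagonal entry of L is the vertex degree and each off-diagonal entry is -1 where an edge is present, 0 otherwise; in the order [1, 2, 3, 4, 5, 6, 7, 8, 9, 10] the diagonal is [5, 5, 5, 5, 5, 5, 5, 5, 5, 5]. L is symmetric positive semidefinite, so every eigenvalue is real and nonnegative. The single zero eigenvalue shows the graph is connected. There is one zero in the spectrum, matching the 1 component. The eigenvalues sum to 50, which equals trace(L) = 2|E|.

[0, 5, 5, 5, 5, 5, 5, 5, 5, 10]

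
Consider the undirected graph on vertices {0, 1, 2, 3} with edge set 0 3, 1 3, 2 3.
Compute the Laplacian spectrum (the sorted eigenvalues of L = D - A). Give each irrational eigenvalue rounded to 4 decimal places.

[0, 1, 1, 4]

With the vertex order [0, 1, 2, 3], the degrees are [1, 1, 1, 3], giving D = diag(1, 1, 1, 3) and L = D - A. Diagonalising L (or applying a numerical eigensolver to the 4x4 matrix) gives the spectrum above.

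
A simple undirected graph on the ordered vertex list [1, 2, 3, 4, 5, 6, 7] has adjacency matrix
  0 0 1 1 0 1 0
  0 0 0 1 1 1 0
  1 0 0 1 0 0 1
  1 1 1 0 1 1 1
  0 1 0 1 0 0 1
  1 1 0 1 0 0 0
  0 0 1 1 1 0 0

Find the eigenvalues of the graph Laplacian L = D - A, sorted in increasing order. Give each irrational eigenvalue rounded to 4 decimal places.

[0, 2, 2, 4, 4, 5, 7]

Reading degrees in the order [1, 2, 3, 4, 5, 6, 7] gives [3, 3, 3, 6, 3, 3, 3]; set D = diag(3, 3, 3, 6, 3, 3, 3) and form L = D - A. Since every row of L sums to 0, the all-ones vector is in the kernel and 0 is an eigenvalue. The eigenvalues sum to 24, which equals trace(L) = 2|E|.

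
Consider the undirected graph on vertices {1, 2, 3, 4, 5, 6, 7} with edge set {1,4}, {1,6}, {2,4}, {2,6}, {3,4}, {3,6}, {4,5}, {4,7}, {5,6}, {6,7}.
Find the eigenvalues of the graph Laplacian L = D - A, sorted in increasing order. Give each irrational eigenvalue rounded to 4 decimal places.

[0, 2, 2, 2, 2, 5, 7]

With the vertex order [1, 2, 3, 4, 5, 6, 7], the degrees are [2, 2, 2, 5, 2, 5, 2], giving D = diag(2, 2, 2, 5, 2, 5, 2) and L = D - A. Since every row of L sums to 0, the all-ones vector is in the kernel and 0 is an eigenvalue. There is one zero in the spectrum, matching the 1 component.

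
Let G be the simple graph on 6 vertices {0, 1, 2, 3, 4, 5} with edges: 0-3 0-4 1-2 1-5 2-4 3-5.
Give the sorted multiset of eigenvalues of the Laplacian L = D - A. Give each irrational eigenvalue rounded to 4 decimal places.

Reading degrees in the order [0, 1, 2, 3, 4, 5] gives [2, 2, 2, 2, 2, 2]; set D = diag(2, 2, 2, 2, 2, 2) and form L = D - A. The multiplicity of 0 as a Laplacian eigenvalue equals the number of connected components. By the matrix-tree theorem the graph has (1/6) * product of the nonzero eigenvalues = 6 spanning trees. The largest eigenvalue, 4, is at most the vertex count 6.

[0, 1, 1, 3, 3, 4]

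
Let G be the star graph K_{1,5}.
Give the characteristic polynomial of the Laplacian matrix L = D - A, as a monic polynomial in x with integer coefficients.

x^6 - 10x^5 + 30x^4 - 40x^3 + 25x^2 - 6x

The graph has 6 vertices and degree multiset [5, 1, 1, 1, 1, 1]; D is the diagonal matrix of degrees and L = D - A. The eigenvalues of L are [0, 1, 1, 1, 1, 6]; the characteristic polynomial is the product of (x - lambda_i), which multiplies out to x^6 - 10x^5 + 30x^4 - 40x^3 + 25x^2 - 6x. The constant term is 0 because L is singular (the all-ones vector lies in its kernel). The largest eigenvalue, 6, is at most the vertex count 6.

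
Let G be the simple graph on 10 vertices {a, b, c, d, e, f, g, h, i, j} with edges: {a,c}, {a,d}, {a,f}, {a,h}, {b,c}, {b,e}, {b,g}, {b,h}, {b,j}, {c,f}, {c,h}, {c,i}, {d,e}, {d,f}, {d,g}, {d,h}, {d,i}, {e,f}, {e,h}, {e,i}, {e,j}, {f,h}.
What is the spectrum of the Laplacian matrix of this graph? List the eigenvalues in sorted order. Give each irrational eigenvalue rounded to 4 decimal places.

With the vertex order [a, b, c, d, e, f, g, h, i, j], the degrees are [4, 5, 5, 6, 6, 5, 2, 6, 3, 2], giving D = diag(4, 5, 5, 6, 6, 5, 2, 6, 3, 2) and L = D - A. The multiplicity of 0 as a Laplacian eigenvalue equals the number of connected components. The eigenvalues sum to 44, which equals trace(L) = 2|E|. By the matrix-tree theorem the graph has (1/10) * product of the nonzero eigenvalues = 46963 spanning trees.

[0, 1.6628, 1.8355, 2.8875, 4.5223, 4.8828, 5.8278, 7.0220, 7.6105, 7.7488]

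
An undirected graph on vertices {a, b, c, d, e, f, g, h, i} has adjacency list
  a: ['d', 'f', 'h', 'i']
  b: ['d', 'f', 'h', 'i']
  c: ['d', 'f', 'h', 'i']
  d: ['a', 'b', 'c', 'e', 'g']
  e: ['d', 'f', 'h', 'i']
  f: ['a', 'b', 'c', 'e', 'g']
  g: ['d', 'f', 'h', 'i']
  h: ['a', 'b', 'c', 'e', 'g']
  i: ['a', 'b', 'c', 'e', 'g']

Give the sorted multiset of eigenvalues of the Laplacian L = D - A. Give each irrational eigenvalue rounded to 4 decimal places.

Each diagonal entry of L is the vertex degree and each off-diagonal entry is -1 where an edge is present, 0 otherwise; in the order [a, b, c, d, e, f, g, h, i] the diagonal is [4, 4, 4, 5, 4, 5, 4, 5, 5]. Since every row of L sums to 0, the all-ones vector is in the kernel and 0 is an eigenvalue.

[0, 4, 4, 4, 4, 5, 5, 5, 9]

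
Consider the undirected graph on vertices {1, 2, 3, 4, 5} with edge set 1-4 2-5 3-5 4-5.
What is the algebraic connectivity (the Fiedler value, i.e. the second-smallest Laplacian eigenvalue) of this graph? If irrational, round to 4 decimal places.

0.5188

With the vertex order [1, 2, 3, 4, 5], the degrees are [1, 1, 1, 2, 3], giving D = diag(1, 1, 1, 2, 3) and L = D - A. The smallest Laplacian eigenvalue is always 0. The next one, lambda_2 = 0.5188, measures how hard the graph is to disconnect: larger values mean better connectivity. By the matrix-tree theorem the graph has (1/5) * product of the nonzero eigenvalues = 1 spanning tree.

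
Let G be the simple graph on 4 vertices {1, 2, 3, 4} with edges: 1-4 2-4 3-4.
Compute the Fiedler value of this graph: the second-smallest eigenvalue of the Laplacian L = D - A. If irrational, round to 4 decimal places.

1

Each diagonal entry of L is the vertex degree and each off-diagonal entry is -1 where an edge is present, 0 otherwise; in the order [1, 2, 3, 4] the diagonal is [1, 1, 1, 3]. The smallest Laplacian eigenvalue is always 0. The next one, lambda_2 = 1, measures how hard the graph is to disconnect: larger values mean better connectivity. The eigenvalues sum to 6, which equals trace(L) = 2|E|.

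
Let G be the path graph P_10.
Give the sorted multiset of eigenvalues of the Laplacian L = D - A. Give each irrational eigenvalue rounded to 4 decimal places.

[0, 0.0979, 0.3820, 0.8244, 1.3820, 2, 2.6180, 3.1756, 3.6180, 3.9021]

The graph has 10 vertices and degree multiset [2, 2, 2, 2, 2, 2, 2, 2, 1, 1]; D is the diagonal matrix of degrees and L = D - A. Diagonalising L (or applying a numerical eigensolver to the 10x10 matrix) gives the spectrum above. The single zero eigenvalue shows the graph is connected. The largest eigenvalue, 3.9021, is at most the vertex count 10.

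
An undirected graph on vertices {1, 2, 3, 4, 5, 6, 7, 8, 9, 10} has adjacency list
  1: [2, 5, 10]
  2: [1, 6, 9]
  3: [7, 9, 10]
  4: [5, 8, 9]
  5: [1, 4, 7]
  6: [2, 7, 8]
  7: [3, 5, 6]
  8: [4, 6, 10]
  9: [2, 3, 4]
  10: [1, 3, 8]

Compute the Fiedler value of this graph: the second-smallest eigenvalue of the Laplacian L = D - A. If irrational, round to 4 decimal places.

2

Reading degrees in the order [1, 2, 3, 4, 5, 6, 7, 8, 9, 10] gives [3, 3, 3, 3, 3, 3, 3, 3, 3, 3]; set D = diag(3, 3, 3, 3, 3, 3, 3, 3, 3, 3) and form L = D - A. The smallest Laplacian eigenvalue is always 0. The next one, lambda_2 = 2, measures how hard the graph is to disconnect: larger values mean better connectivity. The largest eigenvalue, 5, is at most the vertex count 10.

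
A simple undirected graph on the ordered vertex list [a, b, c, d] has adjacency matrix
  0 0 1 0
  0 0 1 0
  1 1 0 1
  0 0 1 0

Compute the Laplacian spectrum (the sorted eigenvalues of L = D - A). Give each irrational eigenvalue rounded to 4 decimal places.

[0, 1, 1, 4]

With the vertex order [a, b, c, d], the degrees are [1, 1, 3, 1], giving D = diag(1, 1, 3, 1) and L = D - A. Diagonalising L (or applying a numerical eigensolver to the 4x4 matrix) gives the spectrum above. The eigenvalues sum to 6, which equals trace(L) = 2|E|.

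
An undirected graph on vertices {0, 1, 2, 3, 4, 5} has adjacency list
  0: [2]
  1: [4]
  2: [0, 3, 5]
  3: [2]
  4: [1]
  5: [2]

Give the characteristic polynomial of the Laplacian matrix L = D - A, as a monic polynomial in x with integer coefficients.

x^6 - 8x^5 + 21x^4 - 22x^3 + 8x^2

With the vertex order [0, 1, 2, 3, 4, 5], the degrees are [1, 1, 3, 1, 1, 1], giving D = diag(1, 1, 3, 1, 1, 1) and L = D - A. Computing det(xI - L) by cofactor expansion (or equivalently via sum-over-permutations) gives x^6 - 8x^5 + 21x^4 - 22x^3 + 8x^2. The constant term is 0 because L is singular (the all-ones vector lies in its kernel). The largest eigenvalue, 4, is at most the vertex count 6.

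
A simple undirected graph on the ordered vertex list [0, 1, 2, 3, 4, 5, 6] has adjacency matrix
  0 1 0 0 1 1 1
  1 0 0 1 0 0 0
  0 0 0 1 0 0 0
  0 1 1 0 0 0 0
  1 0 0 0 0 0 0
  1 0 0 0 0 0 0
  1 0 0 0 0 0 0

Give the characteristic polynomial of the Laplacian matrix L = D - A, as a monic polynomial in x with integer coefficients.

Reading degrees in the order [0, 1, 2, 3, 4, 5, 6] gives [4, 2, 1, 2, 1, 1, 1]; set D = diag(4, 2, 1, 2, 1, 1, 1) and form L = D - A. Computing det(xI - L) by cofactor expansion (or equivalently via sum-over-permutations) gives x^7 - 12x^6 + 52x^5 - 104x^4 + 102x^3 - 46x^2 + 7x. The coefficient of x^6 equals -trace(L) = -12, matching the sum of degrees. The largest eigenvalue, 5.0965, is at most the vertex count 7. By the matrix-tree theorem the graph has (1/7) * product of the nonzero eigenvalues = 1 spanning tree.

x^7 - 12x^6 + 52x^5 - 104x^4 + 102x^3 - 46x^2 + 7x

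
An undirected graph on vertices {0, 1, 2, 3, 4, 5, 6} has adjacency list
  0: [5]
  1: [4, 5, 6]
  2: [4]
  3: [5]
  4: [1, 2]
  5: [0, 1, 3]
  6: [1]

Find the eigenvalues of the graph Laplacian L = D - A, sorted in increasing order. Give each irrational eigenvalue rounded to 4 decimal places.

With the vertex order [0, 1, 2, 3, 4, 5, 6], the degrees are [1, 3, 1, 1, 2, 3, 1], giving D = diag(1, 3, 1, 1, 2, 3, 1) and L = D - A. L is symmetric positive semidefinite, so every eigenvalue is real and nonnegative. The eigenvalues sum to 12, which equals trace(L) = 2|E|.

[0, 0.3217, 0.6802, 1, 2.1397, 3.2297, 4.6287]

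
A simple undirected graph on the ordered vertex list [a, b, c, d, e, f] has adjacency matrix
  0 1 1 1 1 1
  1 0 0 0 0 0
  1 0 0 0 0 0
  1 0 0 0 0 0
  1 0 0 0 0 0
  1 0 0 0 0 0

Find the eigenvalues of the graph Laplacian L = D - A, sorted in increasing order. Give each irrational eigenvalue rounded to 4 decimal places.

[0, 1, 1, 1, 1, 6]

Each diagonal entry of L is the vertex degree and each off-diagonal entry is -1 where an edge is present, 0 otherwise; in the order [a, b, c, d, e, f] the diagonal is [5, 1, 1, 1, 1, 1]. The multiplicity of 0 as a Laplacian eigenvalue equals the number of connected components. The eigenvalues sum to 10, which equals trace(L) = 2|E|.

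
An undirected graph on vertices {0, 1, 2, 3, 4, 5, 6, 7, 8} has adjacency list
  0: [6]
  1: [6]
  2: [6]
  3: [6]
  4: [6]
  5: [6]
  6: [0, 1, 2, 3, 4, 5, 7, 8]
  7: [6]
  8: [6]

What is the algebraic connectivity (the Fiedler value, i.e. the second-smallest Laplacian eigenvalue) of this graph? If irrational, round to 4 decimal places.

1

With the vertex order [0, 1, 2, 3, 4, 5, 6, 7, 8], the degrees are [1, 1, 1, 1, 1, 1, 8, 1, 1], giving D = diag(1, 1, 1, 1, 1, 1, 8, 1, 1) and L = D - A. The smallest Laplacian eigenvalue is always 0. The next one, lambda_2 = 1, measures how hard the graph is to disconnect: larger values mean better connectivity. The eigenvalues sum to 16, which equals trace(L) = 2|E|.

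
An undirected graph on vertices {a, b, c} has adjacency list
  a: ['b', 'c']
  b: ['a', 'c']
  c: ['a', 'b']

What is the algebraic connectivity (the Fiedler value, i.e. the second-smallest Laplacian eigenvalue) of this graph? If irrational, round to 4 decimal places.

3

Each diagonal entry of L is the vertex degree and each off-diagonal entry is -1 where an edge is present, 0 otherwise; in the order [a, b, c] the diagonal is [2, 2, 2]. The smallest Laplacian eigenvalue is always 0. The next one, lambda_2 = 3, measures how hard the graph is to disconnect: larger values mean better connectivity. There is one zero in the spectrum, matching the 1 component.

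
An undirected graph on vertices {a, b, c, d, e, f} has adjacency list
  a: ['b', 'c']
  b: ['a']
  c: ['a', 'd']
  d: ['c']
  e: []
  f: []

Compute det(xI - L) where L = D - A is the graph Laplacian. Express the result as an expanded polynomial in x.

x^6 - 6x^5 + 10x^4 - 4x^3

With the vertex order [a, b, c, d, e, f], the degrees are [2, 1, 2, 1, 0, 0], giving D = diag(2, 1, 2, 1, 0, 0) and L = D - A. Computing det(xI - L) by cofactor expansion (or equivalently via sum-over-permutations) gives x^6 - 6x^5 + 10x^4 - 4x^3. Since p(0) = det(-L) = 0, x divides p(x). The largest eigenvalue, 3.4142, is at most the vertex count 6.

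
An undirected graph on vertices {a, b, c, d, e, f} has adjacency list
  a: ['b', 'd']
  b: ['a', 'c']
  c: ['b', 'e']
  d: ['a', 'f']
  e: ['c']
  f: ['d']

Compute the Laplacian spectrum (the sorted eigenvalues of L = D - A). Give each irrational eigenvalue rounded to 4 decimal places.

[0, 0.2679, 1, 2, 3, 3.7321]

With the vertex order [a, b, c, d, e, f], the degrees are [2, 2, 2, 2, 1, 1], giving D = diag(2, 2, 2, 2, 1, 1) and L = D - A. Since every row of L sums to 0, the all-ones vector is in the kernel and 0 is an eigenvalue. By the matrix-tree theorem the graph has (1/6) * product of the nonzero eigenvalues = 1 spanning tree.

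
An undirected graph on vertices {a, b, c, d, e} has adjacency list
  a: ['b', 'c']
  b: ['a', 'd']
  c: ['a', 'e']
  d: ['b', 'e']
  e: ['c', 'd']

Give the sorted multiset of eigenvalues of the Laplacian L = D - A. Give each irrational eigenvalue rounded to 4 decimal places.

[0, 1.3820, 1.3820, 3.6180, 3.6180]

With the vertex order [a, b, c, d, e], the degrees are [2, 2, 2, 2, 2], giving D = diag(2, 2, 2, 2, 2) and L = D - A. The multiplicity of 0 as a Laplacian eigenvalue equals the number of connected components. The single zero eigenvalue shows the graph is connected. The largest eigenvalue, 3.6180, is at most the vertex count 5. The eigenvalues sum to 10, which equals trace(L) = 2|E|.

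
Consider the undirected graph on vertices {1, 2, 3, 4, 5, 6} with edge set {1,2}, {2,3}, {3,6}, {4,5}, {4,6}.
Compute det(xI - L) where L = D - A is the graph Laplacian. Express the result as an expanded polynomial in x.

x^6 - 10x^5 + 36x^4 - 56x^3 + 35x^2 - 6x

With the vertex order [1, 2, 3, 4, 5, 6], the degrees are [1, 2, 2, 2, 1, 2], giving D = diag(1, 2, 2, 2, 1, 2) and L = D - A. L has integer entries, so p(x) = det(xI - L) has integer coefficients. Expanding the determinant yields x^6 - 10x^5 + 36x^4 - 56x^3 + 35x^2 - 6x. The constant term is 0 because L is singular (the all-ones vector lies in its kernel). The largest eigenvalue, 3.7321, is at most the vertex count 6. There is one zero in the spectrum, matching the 1 component.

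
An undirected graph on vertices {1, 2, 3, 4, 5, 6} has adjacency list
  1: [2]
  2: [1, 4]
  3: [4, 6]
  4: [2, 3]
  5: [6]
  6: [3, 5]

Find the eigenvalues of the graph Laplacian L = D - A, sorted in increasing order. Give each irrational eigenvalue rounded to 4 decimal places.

Reading degrees in the order [1, 2, 3, 4, 5, 6] gives [1, 2, 2, 2, 1, 2]; set D = diag(1, 2, 2, 2, 1, 2) and form L = D - A. The multiplicity of 0 as a Laplacian eigenvalue equals the number of connected components. The single zero eigenvalue shows the graph is connected. By the matrix-tree theorem the graph has (1/6) * product of the nonzero eigenvalues = 1 spanning tree.

[0, 0.2679, 1, 2, 3, 3.7321]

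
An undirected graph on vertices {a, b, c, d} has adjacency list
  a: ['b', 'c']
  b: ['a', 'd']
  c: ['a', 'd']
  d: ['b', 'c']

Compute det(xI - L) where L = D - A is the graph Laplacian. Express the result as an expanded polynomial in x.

Reading degrees in the order [a, b, c, d] gives [2, 2, 2, 2]; set D = diag(2, 2, 2, 2) and form L = D - A. Computing det(xI - L) by cofactor expansion (or equivalently via sum-over-permutations) gives x^4 - 8x^3 + 20x^2 - 16x. The coefficient of x^3 equals -trace(L) = -8, matching the sum of degrees. By the matrix-tree theorem the graph has (1/4) * product of the nonzero eigenvalues = 4 spanning trees.

x^4 - 8x^3 + 20x^2 - 16x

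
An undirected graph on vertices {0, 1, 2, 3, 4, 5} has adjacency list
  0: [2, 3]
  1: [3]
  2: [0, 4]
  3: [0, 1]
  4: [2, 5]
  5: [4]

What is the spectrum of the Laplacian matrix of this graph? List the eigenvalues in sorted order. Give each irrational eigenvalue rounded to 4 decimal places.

[0, 0.2679, 1, 2, 3, 3.7321]

With the vertex order [0, 1, 2, 3, 4, 5], the degrees are [2, 1, 2, 2, 2, 1], giving D = diag(2, 1, 2, 2, 2, 1) and L = D - A. L is symmetric positive semidefinite, so every eigenvalue is real and nonnegative. The single zero eigenvalue shows the graph is connected. There is one zero in the spectrum, matching the 1 component. The largest eigenvalue, 3.7321, is at most the vertex count 6.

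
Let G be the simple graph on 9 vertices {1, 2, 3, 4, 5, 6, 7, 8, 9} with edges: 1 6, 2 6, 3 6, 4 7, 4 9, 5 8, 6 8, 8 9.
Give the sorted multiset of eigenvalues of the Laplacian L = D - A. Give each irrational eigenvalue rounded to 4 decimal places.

Reading degrees in the order [1, 2, 3, 4, 5, 6, 7, 8, 9] gives [1, 1, 1, 2, 1, 4, 1, 3, 2]; set D = diag(1, 1, 1, 2, 1, 4, 1, 3, 2) and form L = D - A. Since every row of L sums to 0, the all-ones vector is in the kernel and 0 is an eigenvalue. The single zero eigenvalue shows the graph is connected.

[0, 0.2022, 0.5693, 1, 1, 1.4124, 2.8273, 3.7046, 5.2842]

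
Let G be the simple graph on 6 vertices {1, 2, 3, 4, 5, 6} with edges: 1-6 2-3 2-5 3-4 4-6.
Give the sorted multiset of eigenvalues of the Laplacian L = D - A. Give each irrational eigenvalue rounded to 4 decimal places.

With the vertex order [1, 2, 3, 4, 5, 6], the degrees are [1, 2, 2, 2, 1, 2], giving D = diag(1, 2, 2, 2, 1, 2) and L = D - A. L is symmetric positive semidefinite, so every eigenvalue is real and nonnegative. The single zero eigenvalue shows the graph is connected.

[0, 0.2679, 1, 2, 3, 3.7321]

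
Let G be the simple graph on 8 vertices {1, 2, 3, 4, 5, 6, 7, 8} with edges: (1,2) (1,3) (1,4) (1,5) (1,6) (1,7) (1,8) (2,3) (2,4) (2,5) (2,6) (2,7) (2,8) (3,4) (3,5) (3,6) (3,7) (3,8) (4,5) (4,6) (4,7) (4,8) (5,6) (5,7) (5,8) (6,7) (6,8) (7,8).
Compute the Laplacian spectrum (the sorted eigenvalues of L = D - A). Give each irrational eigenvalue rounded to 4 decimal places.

[0, 8, 8, 8, 8, 8, 8, 8]

With the vertex order [1, 2, 3, 4, 5, 6, 7, 8], the degrees are [7, 7, 7, 7, 7, 7, 7, 7], giving D = diag(7, 7, 7, 7, 7, 7, 7, 7) and L = D - A. Since every row of L sums to 0, the all-ones vector is in the kernel and 0 is an eigenvalue. The single zero eigenvalue shows the graph is connected. The eigenvalues sum to 56, which equals trace(L) = 2|E|.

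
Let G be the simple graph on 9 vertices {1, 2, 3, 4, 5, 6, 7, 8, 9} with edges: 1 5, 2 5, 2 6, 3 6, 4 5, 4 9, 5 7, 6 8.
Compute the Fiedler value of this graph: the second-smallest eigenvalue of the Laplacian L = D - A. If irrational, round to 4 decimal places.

Each diagonal entry of L is the vertex degree and each off-diagonal entry is -1 where an edge is present, 0 otherwise; in the order [1, 2, 3, 4, 5, 6, 7, 8, 9] the diagonal is [1, 2, 1, 2, 4, 3, 1, 1, 1]. Computing the eigenvalues of L and sorting gives [0, 0.2043, 0.5405, 1, 1, 1.5989, 2.4425, 4.0170, 5.1969]. The Fiedler value lambda_2 = 0.2043 is strictly positive, so the graph is connected.

0.2043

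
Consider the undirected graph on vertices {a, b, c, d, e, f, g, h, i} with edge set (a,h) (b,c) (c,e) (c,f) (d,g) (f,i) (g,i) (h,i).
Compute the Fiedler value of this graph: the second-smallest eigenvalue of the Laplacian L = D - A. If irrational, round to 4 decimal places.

With the vertex order [a, b, c, d, e, f, g, h, i], the degrees are [1, 1, 3, 1, 1, 2, 2, 2, 3], giving D = diag(1, 1, 3, 1, 1, 2, 2, 2, 3) and L = D - A. Computing the eigenvalues of L and sorting gives [0, 0.1953, 0.3820, 1, 1.2108, 2.1449, 2.6180, 3.9064, 4.5426]. The Fiedler value lambda_2 = 0.1953 is strictly positive, so the graph is connected. By the matrix-tree theorem the graph has (1/9) * product of the nonzero eigenvalues = 1 spanning tree.

0.1953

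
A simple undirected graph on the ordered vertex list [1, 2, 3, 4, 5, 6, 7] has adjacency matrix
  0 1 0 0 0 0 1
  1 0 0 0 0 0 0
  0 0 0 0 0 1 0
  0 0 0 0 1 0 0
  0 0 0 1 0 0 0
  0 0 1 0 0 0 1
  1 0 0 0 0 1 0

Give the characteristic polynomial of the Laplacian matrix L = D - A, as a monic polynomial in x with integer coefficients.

x^7 - 10x^6 + 37x^5 - 62x^4 + 45x^3 - 10x^2

With the vertex order [1, 2, 3, 4, 5, 6, 7], the degrees are [2, 1, 1, 1, 1, 2, 2], giving D = diag(2, 1, 1, 1, 1, 2, 2) and L = D - A. L has integer entries, so p(x) = det(xI - L) has integer coefficients. Expanding the determinant yields x^7 - 10x^6 + 37x^5 - 62x^4 + 45x^3 - 10x^2. The coefficient of x^6 equals -trace(L) = -10, matching the sum of degrees. The eigenvalues sum to 10, which equals trace(L) = 2|E|.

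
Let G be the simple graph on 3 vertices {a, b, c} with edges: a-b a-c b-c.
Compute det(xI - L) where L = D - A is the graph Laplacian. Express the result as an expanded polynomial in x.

x^3 - 6x^2 + 9x

Each diagonal entry of L is the vertex degree and each off-diagonal entry is -1 where an edge is present, 0 otherwise; in the order [a, b, c] the diagonal is [2, 2, 2]. Computing det(xI - L) by cofactor expansion (or equivalently via sum-over-permutations) gives x^3 - 6x^2 + 9x. The constant term is 0 because L is singular (the all-ones vector lies in its kernel). The eigenvalues sum to 6, which equals trace(L) = 2|E|. There is one zero in the spectrum, matching the 1 component.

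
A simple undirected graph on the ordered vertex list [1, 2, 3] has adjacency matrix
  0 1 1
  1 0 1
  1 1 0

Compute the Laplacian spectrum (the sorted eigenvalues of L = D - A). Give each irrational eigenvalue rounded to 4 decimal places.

Each diagonal entry of L is the vertex degree and each off-diagonal entry is -1 where an edge is present, 0 otherwise; in the order [1, 2, 3] the diagonal is [2, 2, 2]. The multiplicity of 0 as a Laplacian eigenvalue equals the number of connected components. The largest eigenvalue, 3, is at most the vertex count 3. By the matrix-tree theorem the graph has (1/3) * product of the nonzero eigenvalues = 3 spanning trees.

[0, 3, 3]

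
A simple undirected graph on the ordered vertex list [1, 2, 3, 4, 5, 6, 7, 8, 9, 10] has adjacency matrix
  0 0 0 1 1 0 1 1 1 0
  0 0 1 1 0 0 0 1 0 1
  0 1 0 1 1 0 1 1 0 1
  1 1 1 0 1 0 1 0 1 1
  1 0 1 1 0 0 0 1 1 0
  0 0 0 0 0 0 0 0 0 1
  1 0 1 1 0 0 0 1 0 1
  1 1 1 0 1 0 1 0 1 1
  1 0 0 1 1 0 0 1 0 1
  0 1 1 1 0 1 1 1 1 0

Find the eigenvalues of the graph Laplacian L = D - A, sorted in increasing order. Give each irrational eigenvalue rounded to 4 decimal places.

With the vertex order [1, 2, 3, 4, 5, 6, 7, 8, 9, 10], the degrees are [5, 4, 6, 7, 5, 1, 5, 7, 5, 7], giving D = diag(5, 4, 6, 7, 5, 1, 5, 7, 5, 7) and L = D - A. Since every row of L sums to 0, the all-ones vector is in the kernel and 0 is an eigenvalue. There is one zero in the spectrum, matching the 1 component. The eigenvalues sum to 52, which equals trace(L) = 2|E|.

[0, 0.9537, 3.4305, 4.5950, 5.4592, 5.7793, 7, 7.4706, 8.2392, 9.0725]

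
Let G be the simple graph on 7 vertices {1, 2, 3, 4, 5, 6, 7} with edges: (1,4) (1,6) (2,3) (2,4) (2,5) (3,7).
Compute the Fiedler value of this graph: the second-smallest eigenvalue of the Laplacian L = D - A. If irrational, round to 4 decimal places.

0.2603

With the vertex order [1, 2, 3, 4, 5, 6, 7], the degrees are [2, 3, 2, 2, 1, 1, 1], giving D = diag(2, 3, 2, 2, 1, 1, 1) and L = D - A. Computing the eigenvalues of L and sorting gives [0, 0.2603, 0.6262, 1.4055, 2.2742, 3.0996, 4.3342]. The Fiedler value lambda_2 = 0.2603 is strictly positive, so the graph is connected.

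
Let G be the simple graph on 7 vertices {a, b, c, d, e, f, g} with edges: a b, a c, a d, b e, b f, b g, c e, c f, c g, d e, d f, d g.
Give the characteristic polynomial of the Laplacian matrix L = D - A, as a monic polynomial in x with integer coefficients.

x^7 - 24x^6 + 234x^5 - 1192x^4 + 3357x^3 - 4968x^2 + 3024x

Each diagonal entry of L is the vertex degree and each off-diagonal entry is -1 where an edge is present, 0 otherwise; in the order [a, b, c, d, e, f, g] the diagonal is [3, 4, 4, 4, 3, 3, 3]. L has integer entries, so p(x) = det(xI - L) has integer coefficients. Expanding the determinant yields x^7 - 24x^6 + 234x^5 - 1192x^4 + 3357x^3 - 4968x^2 + 3024x. The constant term is 0 because L is singular (the all-ones vector lies in its kernel). There is one zero in the spectrum, matching the 1 component.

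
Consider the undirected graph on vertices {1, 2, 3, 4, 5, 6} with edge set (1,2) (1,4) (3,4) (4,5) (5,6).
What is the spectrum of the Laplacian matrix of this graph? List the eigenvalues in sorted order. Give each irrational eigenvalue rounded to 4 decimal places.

[0, 0.3820, 0.6972, 2, 2.6180, 4.3028]

With the vertex order [1, 2, 3, 4, 5, 6], the degrees are [2, 1, 1, 3, 2, 1], giving D = diag(2, 1, 1, 3, 2, 1) and L = D - A. The multiplicity of 0 as a Laplacian eigenvalue equals the number of connected components. The single zero eigenvalue shows the graph is connected. By the matrix-tree theorem the graph has (1/6) * product of the nonzero eigenvalues = 1 spanning tree.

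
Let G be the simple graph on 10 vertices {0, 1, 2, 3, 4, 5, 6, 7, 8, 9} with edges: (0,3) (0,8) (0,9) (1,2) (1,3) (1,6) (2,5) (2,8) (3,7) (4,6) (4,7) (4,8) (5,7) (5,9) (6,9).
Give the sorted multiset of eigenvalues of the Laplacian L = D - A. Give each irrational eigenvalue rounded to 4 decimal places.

Each diagonal entry of L is the vertex degree and each off-diagonal entry is -1 where an edge is present, 0 otherwise; in the order [0, 1, 2, 3, 4, 5, 6, 7, 8, 9] the diagonal is [3, 3, 3, 3, 3, 3, 3, 3, 3, 3]. Diagonalising L (or applying a numerical eigensolver to the 10x10 matrix) gives the spectrum above. By the matrix-tree theorem the graph has (1/10) * product of the nonzero eigenvalues = 2000 spanning trees.

[0, 2, 2, 2, 2, 2, 5, 5, 5, 5]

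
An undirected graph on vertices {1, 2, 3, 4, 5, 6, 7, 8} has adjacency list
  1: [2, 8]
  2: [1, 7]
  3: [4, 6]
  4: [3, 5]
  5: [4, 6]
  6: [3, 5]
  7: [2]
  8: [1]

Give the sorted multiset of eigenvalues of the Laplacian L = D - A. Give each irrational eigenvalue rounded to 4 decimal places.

Reading degrees in the order [1, 2, 3, 4, 5, 6, 7, 8] gives [2, 2, 2, 2, 2, 2, 1, 1]; set D = diag(2, 2, 2, 2, 2, 2, 1, 1) and form L = D - A. Since every row of L sums to 0, the all-ones vector is in the kernel and 0 is an eigenvalue. The 2 zero eigenvalues correspond to the 2 connected components. The eigenvalues sum to 14, which equals trace(L) = 2|E|.

[0, 0, 0.5858, 2, 2, 2, 3.4142, 4]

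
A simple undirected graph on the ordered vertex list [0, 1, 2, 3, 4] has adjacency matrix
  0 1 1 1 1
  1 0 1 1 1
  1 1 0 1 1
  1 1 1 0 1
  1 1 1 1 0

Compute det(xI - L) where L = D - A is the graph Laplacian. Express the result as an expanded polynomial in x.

With the vertex order [0, 1, 2, 3, 4], the degrees are [4, 4, 4, 4, 4], giving D = diag(4, 4, 4, 4, 4) and L = D - A. The eigenvalues of L are [0, 5, 5, 5, 5]; the characteristic polynomial is the product of (x - lambda_i), which multiplies out to x^5 - 20x^4 + 150x^3 - 500x^2 + 625x. The constant term is 0 because L is singular (the all-ones vector lies in its kernel). The largest eigenvalue, 5, is at most the vertex count 5.

x^5 - 20x^4 + 150x^3 - 500x^2 + 625x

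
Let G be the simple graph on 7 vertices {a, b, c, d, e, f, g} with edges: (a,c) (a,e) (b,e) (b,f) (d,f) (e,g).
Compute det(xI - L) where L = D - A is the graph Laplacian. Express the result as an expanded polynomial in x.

x^7 - 12x^6 + 54x^5 - 114x^4 + 115x^3 - 50x^2 + 7x

With the vertex order [a, b, c, d, e, f, g], the degrees are [2, 2, 1, 1, 3, 2, 1], giving D = diag(2, 2, 1, 1, 3, 2, 1) and L = D - A. L has integer entries, so p(x) = det(xI - L) has integer coefficients. Expanding the determinant yields x^7 - 12x^6 + 54x^5 - 114x^4 + 115x^3 - 50x^2 + 7x. The constant term is 0 because L is singular (the all-ones vector lies in its kernel). By the matrix-tree theorem the graph has (1/7) * product of the nonzero eigenvalues = 1 spanning tree. There is one zero in the spectrum, matching the 1 component.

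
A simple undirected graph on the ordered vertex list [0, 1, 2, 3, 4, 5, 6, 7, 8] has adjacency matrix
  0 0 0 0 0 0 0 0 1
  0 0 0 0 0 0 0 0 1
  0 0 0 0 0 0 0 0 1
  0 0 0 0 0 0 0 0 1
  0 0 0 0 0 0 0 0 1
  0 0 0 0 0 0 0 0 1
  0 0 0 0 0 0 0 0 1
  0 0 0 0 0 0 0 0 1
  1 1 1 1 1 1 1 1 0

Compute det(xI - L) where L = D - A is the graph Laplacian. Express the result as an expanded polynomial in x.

Reading degrees in the order [0, 1, 2, 3, 4, 5, 6, 7, 8] gives [1, 1, 1, 1, 1, 1, 1, 1, 8]; set D = diag(1, 1, 1, 1, 1, 1, 1, 1, 8) and form L = D - A. Computing det(xI - L) by cofactor expansion (or equivalently via sum-over-permutations) gives x^9 - 16x^8 + 84x^7 - 224x^6 + 350x^5 - 336x^4 + 196x^3 - 64x^2 + 9x. The constant term is 0 because L is singular (the all-ones vector lies in its kernel). The eigenvalues sum to 16, which equals trace(L) = 2|E|. The largest eigenvalue, 9, is at most the vertex count 9.

x^9 - 16x^8 + 84x^7 - 224x^6 + 350x^5 - 336x^4 + 196x^3 - 64x^2 + 9x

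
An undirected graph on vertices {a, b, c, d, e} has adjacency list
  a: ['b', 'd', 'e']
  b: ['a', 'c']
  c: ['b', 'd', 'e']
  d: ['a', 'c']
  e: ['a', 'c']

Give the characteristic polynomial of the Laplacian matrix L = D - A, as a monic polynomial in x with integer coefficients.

x^5 - 12x^4 + 51x^3 - 92x^2 + 60x

Reading degrees in the order [a, b, c, d, e] gives [3, 2, 3, 2, 2]; set D = diag(3, 2, 3, 2, 2) and form L = D - A. L has integer entries, so p(x) = det(xI - L) has integer coefficients. Expanding the determinant yields x^5 - 12x^4 + 51x^3 - 92x^2 + 60x. The coefficient of x^4 equals -trace(L) = -12, matching the sum of degrees. The largest eigenvalue, 5, is at most the vertex count 5.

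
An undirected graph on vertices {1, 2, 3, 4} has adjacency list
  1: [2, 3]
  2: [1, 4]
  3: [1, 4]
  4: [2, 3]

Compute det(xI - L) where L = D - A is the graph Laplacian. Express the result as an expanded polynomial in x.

x^4 - 8x^3 + 20x^2 - 16x

Each diagonal entry of L is the vertex degree and each off-diagonal entry is -1 where an edge is present, 0 otherwise; in the order [1, 2, 3, 4] the diagonal is [2, 2, 2, 2]. L has integer entries, so p(x) = det(xI - L) has integer coefficients. Expanding the determinant yields x^4 - 8x^3 + 20x^2 - 16x. Since p(0) = det(-L) = 0, x divides p(x). The largest eigenvalue, 4, is at most the vertex count 4.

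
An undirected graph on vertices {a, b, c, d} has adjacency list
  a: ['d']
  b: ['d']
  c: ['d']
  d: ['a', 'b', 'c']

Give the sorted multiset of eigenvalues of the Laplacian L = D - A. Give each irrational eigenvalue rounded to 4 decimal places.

Each diagonal entry of L is the vertex degree and each off-diagonal entry is -1 where an edge is present, 0 otherwise; in the order [a, b, c, d] the diagonal is [1, 1, 1, 3]. Diagonalising L (or applying a numerical eigensolver to the 4x4 matrix) gives the spectrum above. The single zero eigenvalue shows the graph is connected. By the matrix-tree theorem the graph has (1/4) * product of the nonzero eigenvalues = 1 spanning tree.

[0, 1, 1, 4]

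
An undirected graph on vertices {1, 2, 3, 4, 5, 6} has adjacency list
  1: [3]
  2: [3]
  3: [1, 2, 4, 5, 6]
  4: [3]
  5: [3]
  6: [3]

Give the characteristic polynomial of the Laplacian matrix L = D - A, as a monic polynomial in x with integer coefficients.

x^6 - 10x^5 + 30x^4 - 40x^3 + 25x^2 - 6x

With the vertex order [1, 2, 3, 4, 5, 6], the degrees are [1, 1, 5, 1, 1, 1], giving D = diag(1, 1, 5, 1, 1, 1) and L = D - A. The eigenvalues of L are [0, 1, 1, 1, 1, 6]; the characteristic polynomial is the product of (x - lambda_i), which multiplies out to x^6 - 10x^5 + 30x^4 - 40x^3 + 25x^2 - 6x. Since p(0) = det(-L) = 0, x divides p(x). By the matrix-tree theorem the graph has (1/6) * product of the nonzero eigenvalues = 1 spanning tree. The largest eigenvalue, 6, is at most the vertex count 6.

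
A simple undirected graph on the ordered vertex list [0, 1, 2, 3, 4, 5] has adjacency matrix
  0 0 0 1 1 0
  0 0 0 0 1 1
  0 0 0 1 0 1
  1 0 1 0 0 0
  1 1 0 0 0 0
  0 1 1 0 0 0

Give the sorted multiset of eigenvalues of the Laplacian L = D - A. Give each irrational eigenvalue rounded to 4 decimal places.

Each diagonal entry of L is the vertex degree and each off-diagonal entry is -1 where an edge is present, 0 otherwise; in the order [0, 1, 2, 3, 4, 5] the diagonal is [2, 2, 2, 2, 2, 2]. Since every row of L sums to 0, the all-ones vector is in the kernel and 0 is an eigenvalue. The single zero eigenvalue shows the graph is connected. There is one zero in the spectrum, matching the 1 component. The eigenvalues sum to 12, which equals trace(L) = 2|E|.

[0, 1, 1, 3, 3, 4]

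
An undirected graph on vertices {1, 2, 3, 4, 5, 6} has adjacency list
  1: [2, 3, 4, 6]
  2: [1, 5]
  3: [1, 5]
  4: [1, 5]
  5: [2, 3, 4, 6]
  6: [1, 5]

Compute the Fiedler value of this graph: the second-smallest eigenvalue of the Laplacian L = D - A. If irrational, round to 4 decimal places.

Reading degrees in the order [1, 2, 3, 4, 5, 6] gives [4, 2, 2, 2, 4, 2]; set D = diag(4, 2, 2, 2, 4, 2) and form L = D - A. The sorted Laplacian eigenvalues are [0, 2, 2, 2, 4, 6]; the algebraic connectivity is the second entry, 2.

2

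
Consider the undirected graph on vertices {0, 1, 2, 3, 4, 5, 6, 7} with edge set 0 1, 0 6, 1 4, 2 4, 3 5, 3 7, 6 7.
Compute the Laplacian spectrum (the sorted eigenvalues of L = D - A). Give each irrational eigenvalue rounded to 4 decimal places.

With the vertex order [0, 1, 2, 3, 4, 5, 6, 7], the degrees are [2, 2, 1, 2, 2, 1, 2, 2], giving D = diag(2, 2, 1, 2, 2, 1, 2, 2) and L = D - A. L is symmetric positive semidefinite, so every eigenvalue is real and nonnegative. There is one zero in the spectrum, matching the 1 component.

[0, 0.1522, 0.5858, 1.2346, 2, 2.7654, 3.4142, 3.8478]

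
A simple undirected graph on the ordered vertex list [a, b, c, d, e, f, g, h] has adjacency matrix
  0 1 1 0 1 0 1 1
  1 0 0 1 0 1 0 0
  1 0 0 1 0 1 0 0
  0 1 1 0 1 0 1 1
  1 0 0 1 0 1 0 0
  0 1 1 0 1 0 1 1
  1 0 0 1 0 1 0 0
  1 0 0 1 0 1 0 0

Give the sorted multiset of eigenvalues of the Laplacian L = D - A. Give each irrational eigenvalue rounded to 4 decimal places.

[0, 3, 3, 3, 3, 5, 5, 8]

Reading degrees in the order [a, b, c, d, e, f, g, h] gives [5, 3, 3, 5, 3, 5, 3, 3]; set D = diag(5, 3, 3, 5, 3, 5, 3, 3) and form L = D - A. Since every row of L sums to 0, the all-ones vector is in the kernel and 0 is an eigenvalue. By the matrix-tree theorem the graph has (1/8) * product of the nonzero eigenvalues = 2025 spanning trees.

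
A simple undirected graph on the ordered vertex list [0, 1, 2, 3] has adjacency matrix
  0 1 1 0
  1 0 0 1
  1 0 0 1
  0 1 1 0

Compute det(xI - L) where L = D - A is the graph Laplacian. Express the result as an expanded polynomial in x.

Each diagonal entry of L is the vertex degree and each off-diagonal entry is -1 where an edge is present, 0 otherwise; in the order [0, 1, 2, 3] the diagonal is [2, 2, 2, 2]. L has integer entries, so p(x) = det(xI - L) has integer coefficients. Expanding the determinant yields x^4 - 8x^3 + 20x^2 - 16x. The coefficient of x^3 equals -trace(L) = -8, matching the sum of degrees. There is one zero in the spectrum, matching the 1 component. The eigenvalues sum to 8, which equals trace(L) = 2|E|.

x^4 - 8x^3 + 20x^2 - 16x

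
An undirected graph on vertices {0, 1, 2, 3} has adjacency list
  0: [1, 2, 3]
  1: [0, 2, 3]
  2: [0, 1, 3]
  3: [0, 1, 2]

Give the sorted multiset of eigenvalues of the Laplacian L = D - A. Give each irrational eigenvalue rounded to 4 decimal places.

[0, 4, 4, 4]

Reading degrees in the order [0, 1, 2, 3] gives [3, 3, 3, 3]; set D = diag(3, 3, 3, 3) and form L = D - A. Diagonalising L (or applying a numerical eigensolver to the 4x4 matrix) gives the spectrum above. By the matrix-tree theorem the graph has (1/4) * product of the nonzero eigenvalues = 16 spanning trees.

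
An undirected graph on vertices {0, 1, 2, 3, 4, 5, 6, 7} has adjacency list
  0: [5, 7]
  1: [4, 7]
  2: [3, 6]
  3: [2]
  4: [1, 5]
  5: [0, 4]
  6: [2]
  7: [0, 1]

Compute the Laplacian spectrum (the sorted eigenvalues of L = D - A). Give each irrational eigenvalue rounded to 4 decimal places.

Reading degrees in the order [0, 1, 2, 3, 4, 5, 6, 7] gives [2, 2, 2, 1, 2, 2, 1, 2]; set D = diag(2, 2, 2, 1, 2, 2, 1, 2) and form L = D - A. L is symmetric positive semidefinite, so every eigenvalue is real and nonnegative. The 2 zero eigenvalues correspond to the 2 connected components. There are 2 zeros in the spectrum, matching the 2 components. The largest eigenvalue, 3.6180, is at most the vertex count 8.

[0, 0, 1, 1.3820, 1.3820, 3, 3.6180, 3.6180]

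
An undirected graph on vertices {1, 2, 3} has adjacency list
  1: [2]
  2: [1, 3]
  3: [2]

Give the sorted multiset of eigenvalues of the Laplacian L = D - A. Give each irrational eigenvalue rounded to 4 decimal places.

[0, 1, 3]

Reading degrees in the order [1, 2, 3] gives [1, 2, 1]; set D = diag(1, 2, 1) and form L = D - A. Since every row of L sums to 0, the all-ones vector is in the kernel and 0 is an eigenvalue.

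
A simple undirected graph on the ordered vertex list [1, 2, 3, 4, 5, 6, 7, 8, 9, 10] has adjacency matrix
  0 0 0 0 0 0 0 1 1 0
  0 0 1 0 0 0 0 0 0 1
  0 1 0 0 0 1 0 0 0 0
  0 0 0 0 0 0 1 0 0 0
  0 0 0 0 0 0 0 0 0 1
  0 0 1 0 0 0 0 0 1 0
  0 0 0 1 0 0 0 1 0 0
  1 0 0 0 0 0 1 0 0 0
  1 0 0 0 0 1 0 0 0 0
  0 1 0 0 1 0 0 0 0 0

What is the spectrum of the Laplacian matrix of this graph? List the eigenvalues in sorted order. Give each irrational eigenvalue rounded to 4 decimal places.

[0, 0.0979, 0.3820, 0.8244, 1.3820, 2, 2.6180, 3.1756, 3.6180, 3.9021]

Reading degrees in the order [1, 2, 3, 4, 5, 6, 7, 8, 9, 10] gives [2, 2, 2, 1, 1, 2, 2, 2, 2, 2]; set D = diag(2, 2, 2, 1, 1, 2, 2, 2, 2, 2) and form L = D - A. The multiplicity of 0 as a Laplacian eigenvalue equals the number of connected components.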